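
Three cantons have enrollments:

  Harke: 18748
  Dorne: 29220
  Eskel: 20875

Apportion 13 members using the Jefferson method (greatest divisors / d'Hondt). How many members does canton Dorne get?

Standard divisor 68843/13 ≈ 5295.615; standard quotas: Harke 3.540, Dorne 5.518, Eskel 3.942.
Rounding down gives 3, 5, 3 = 11 seats, so the divisor must be adjusted.
With modified divisor 4800: modified quotas Harke 3.906, Dorne 6.088, Eskel 4.349.
Rounding down: Harke 3, Dorne 6, Eskel 4 (total 13).
Dorne receives 6.

6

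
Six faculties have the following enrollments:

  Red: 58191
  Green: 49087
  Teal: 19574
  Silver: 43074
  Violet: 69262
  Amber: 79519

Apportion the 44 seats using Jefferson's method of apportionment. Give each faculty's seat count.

Red 8; Green 7; Teal 2; Silver 6; Violet 10; Amber 11

Standard divisor 318707/44 ≈ 7243.341; standard quotas: Red 8.034, Green 6.777, Teal 2.702, Silver 5.947, Violet 9.562, Amber 10.978.
Rounding down gives 8, 6, 2, 5, 9, 10 = 40 seats, so the divisor must be adjusted.
With modified divisor 6800: modified quotas Red 8.557, Green 7.219, Teal 2.879, Silver 6.334, Violet 10.186, Amber 11.694.
Rounding down: Red 8, Green 7, Teal 2, Silver 6, Violet 10, Amber 11 (total 44).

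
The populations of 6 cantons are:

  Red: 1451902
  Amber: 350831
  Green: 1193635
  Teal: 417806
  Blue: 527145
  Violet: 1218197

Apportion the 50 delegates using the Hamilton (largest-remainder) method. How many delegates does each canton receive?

Total 5159516; standard divisor 5159516/50 ≈ 103190.32.
Standard quotas: Red 14.0701, Amber 3.3998, Green 11.5673, Teal 4.0489, Blue 5.1085, Violet 11.8053.
Lower quotas: Red 14, Amber 3, Green 11, Teal 4, Blue 5, Violet 11 (sum 48, leaving 2 seats).
Remainders in descending order: Violet 0.8053, Green 0.5673, Amber 0.3998, Blue 0.1085, Red 0.0701, Teal 0.0489.
The surplus seats go to Violet, Green.

Red: 14, Amber: 3, Green: 12, Teal: 4, Blue: 5, Violet: 12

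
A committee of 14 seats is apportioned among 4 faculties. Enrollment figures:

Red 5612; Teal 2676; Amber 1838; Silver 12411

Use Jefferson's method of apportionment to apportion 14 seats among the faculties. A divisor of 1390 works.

With modified divisor 1390: modified quotas Red 4.037, Teal 1.925, Amber 1.322, Silver 8.929.
Rounding down: Red 4, Teal 1, Amber 1, Silver 8 (total 14).

Red: 4, Teal: 1, Amber: 1, Silver: 8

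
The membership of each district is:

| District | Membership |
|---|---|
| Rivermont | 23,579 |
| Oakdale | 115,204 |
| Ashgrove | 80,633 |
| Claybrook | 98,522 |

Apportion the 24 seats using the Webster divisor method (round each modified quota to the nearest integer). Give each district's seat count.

Rivermont 2; Oakdale 9; Ashgrove 6; Claybrook 7

Standard divisor 317938/24 ≈ 13247.417; standard quotas: Rivermont 1.780, Oakdale 8.696, Ashgrove 6.087, Claybrook 7.437.
Rounding to the nearest integer gives Rivermont 2, Oakdale 9, Ashgrove 6, Claybrook 7 — total 24, matching the house size, so no adjustment is needed.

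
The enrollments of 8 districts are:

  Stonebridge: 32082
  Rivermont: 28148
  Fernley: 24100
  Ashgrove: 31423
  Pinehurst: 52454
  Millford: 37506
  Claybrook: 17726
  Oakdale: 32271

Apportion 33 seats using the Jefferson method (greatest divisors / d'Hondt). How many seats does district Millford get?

Standard divisor 255710/33 ≈ 7748.788; standard quotas: Stonebridge 4.140, Rivermont 3.633, Fernley 3.110, Ashgrove 4.055, Pinehurst 6.769, Millford 4.840, Claybrook 2.288, Oakdale 4.165.
Rounding down gives 4, 3, 3, 4, 6, 4, 2, 4 = 30 seats, so the divisor must be adjusted.
With modified divisor 6800: modified quotas Stonebridge 4.718, Rivermont 4.139, Fernley 3.544, Ashgrove 4.621, Pinehurst 7.714, Millford 5.516, Claybrook 2.607, Oakdale 4.746.
Rounding down: Stonebridge 4, Rivermont 4, Fernley 3, Ashgrove 4, Pinehurst 7, Millford 5, Claybrook 2, Oakdale 4 (total 33).
Millford receives 5.

5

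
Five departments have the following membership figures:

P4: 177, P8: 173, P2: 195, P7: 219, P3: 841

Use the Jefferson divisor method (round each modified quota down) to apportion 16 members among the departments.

Standard divisor 1605/16 ≈ 100.312; standard quotas: P4 1.764, P8 1.725, P2 1.944, P7 2.183, P3 8.384.
Rounding down gives 1, 1, 1, 2, 8 = 13 seats, so the divisor must be adjusted.
With modified divisor 87.5: modified quotas P4 2.023, P8 1.977, P2 2.229, P7 2.503, P3 9.611.
Rounding down: P4 2, P8 1, P2 2, P7 2, P3 9 (total 16).

P4 2; P8 1; P2 2; P7 2; P3 9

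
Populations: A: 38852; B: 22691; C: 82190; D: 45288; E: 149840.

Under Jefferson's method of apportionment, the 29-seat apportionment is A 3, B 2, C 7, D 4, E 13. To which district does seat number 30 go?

Priority for the next seat is population ÷ (current seats + 1).
Priorities: A 9713.000, B 7563.667, C 10273.750, D 9057.600, E 10702.857.
Highest priority: E.

E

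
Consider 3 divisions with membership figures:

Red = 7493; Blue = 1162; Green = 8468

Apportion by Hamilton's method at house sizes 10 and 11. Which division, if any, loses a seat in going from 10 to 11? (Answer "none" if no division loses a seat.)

none

At 10 seats: Red 4, Blue 1, Green 5.
At 11 seats: Red 5, Blue 1, Green 5.
No division's allocation decreased.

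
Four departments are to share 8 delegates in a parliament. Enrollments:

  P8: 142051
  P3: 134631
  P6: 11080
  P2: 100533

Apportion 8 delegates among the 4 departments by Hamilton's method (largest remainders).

P8 3; P3 3; P6 0; P2 2

The standard divisor is 388295/8 ≈ 48536.875.
Standard quotas: P8 2.9267, P3 2.7738, P6 0.2283, P2 2.0713.
Lower quotas: P8 2, P3 2, P6 0, P2 2 (sum 6, leaving 2 seats).
Remainders in descending order: P8 0.9267, P3 0.7738, P6 0.2283, P2 0.0713.
Largest remainders: P8, P3 receive the extra seats.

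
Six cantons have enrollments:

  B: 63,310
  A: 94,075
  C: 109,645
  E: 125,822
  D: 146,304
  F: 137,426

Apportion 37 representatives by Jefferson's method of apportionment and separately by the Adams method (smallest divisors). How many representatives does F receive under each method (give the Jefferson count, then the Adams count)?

Jefferson: B 3, A 5, C 6, E 7, D 8, F 8.
Adams: B 4, A 5, C 6, E 7, D 8, F 7.
F gets 8 under Jefferson and 7 under Adams.

8 and 7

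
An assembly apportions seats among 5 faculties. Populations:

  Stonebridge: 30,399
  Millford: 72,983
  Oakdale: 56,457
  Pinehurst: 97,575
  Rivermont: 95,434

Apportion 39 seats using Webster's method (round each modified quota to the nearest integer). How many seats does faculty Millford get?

Standard divisor 352848/39 ≈ 9047.385; standard quotas: Stonebridge 3.360, Millford 8.067, Oakdale 6.240, Pinehurst 10.785, Rivermont 10.548.
Rounding to the nearest integer gives Stonebridge 3, Millford 8, Oakdale 6, Pinehurst 11, Rivermont 11 — total 39, matching the house size, so no adjustment is needed.
Millford receives 8.

8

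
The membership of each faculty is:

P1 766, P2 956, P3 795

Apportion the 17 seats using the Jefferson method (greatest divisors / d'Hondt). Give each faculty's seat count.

P1: 5; P2: 7; P3: 5

Standard divisor 2517/17 ≈ 148.059; standard quotas: P1 5.174, P2 6.457, P3 5.369.
Rounding down gives 5, 6, 5 = 16 seats, so the divisor must be adjusted.
With modified divisor 135: modified quotas P1 5.674, P2 7.081, P3 5.889.
Rounding down: P1 5, P2 7, P3 5 (total 17).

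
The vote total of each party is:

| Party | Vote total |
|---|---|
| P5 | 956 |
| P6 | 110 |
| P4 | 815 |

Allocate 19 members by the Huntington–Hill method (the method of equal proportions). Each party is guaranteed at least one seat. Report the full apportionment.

P5 10, P6 1, P4 8

With divisor 98: modified quotas P5 9.755, P6 1.122, P4 8.316.
Geometric-mean thresholds: P5 √(9·10)=9.487, P6 √(1·2)=1.414, P4 √(8·9)=8.485.
Each quota rounded against its threshold gives P5 10, P6 1, P4 8 (total 19).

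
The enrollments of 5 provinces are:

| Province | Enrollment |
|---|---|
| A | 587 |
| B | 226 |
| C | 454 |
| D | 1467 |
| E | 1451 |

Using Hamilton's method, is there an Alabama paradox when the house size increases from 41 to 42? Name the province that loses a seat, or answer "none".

At 41 seats: A 6, B 2, C 5, D 14, E 14.
At 42 seats: A 6, B 2, C 4, D 15, E 15.
C drops from 5 to 4.

C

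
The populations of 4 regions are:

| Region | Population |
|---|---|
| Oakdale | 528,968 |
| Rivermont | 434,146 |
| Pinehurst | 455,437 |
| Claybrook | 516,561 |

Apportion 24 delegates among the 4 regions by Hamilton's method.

Standard divisor: 1935112 ÷ 24 ≈ 80629.667.
Standard quotas: Oakdale 6.5605, Rivermont 5.3844, Pinehurst 5.6485, Claybrook 6.4066.
Lower quotas: Oakdale 6, Rivermont 5, Pinehurst 5, Claybrook 6 (sum 22, leaving 2 seats).
Remainders in descending order: Pinehurst 0.6485, Oakdale 0.5605, Claybrook 0.4066, Rivermont 0.3844.
Largest remainders: Pinehurst, Oakdale receive the extra seats.

Oakdale=7; Rivermont=5; Pinehurst=6; Claybrook=6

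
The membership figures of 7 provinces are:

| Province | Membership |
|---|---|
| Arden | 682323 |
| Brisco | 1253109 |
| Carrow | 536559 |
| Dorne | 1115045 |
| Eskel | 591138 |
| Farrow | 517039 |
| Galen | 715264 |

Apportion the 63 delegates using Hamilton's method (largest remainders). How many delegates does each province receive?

Standard divisor: 5410477 ÷ 63 ≈ 85880.587.
Standard quotas: Arden 7.9450, Brisco 14.5913, Carrow 6.2477, Dorne 12.9837, Eskel 6.8833, Farrow 6.0204, Galen 8.3286.
Lower quotas: Arden 7, Brisco 14, Carrow 6, Dorne 12, Eskel 6, Farrow 6, Galen 8 (sum 59, leaving 4 seats).
Remainders in descending order: Dorne 0.9837, Arden 0.9450, Eskel 0.8833, Brisco 0.5913, Galen 0.3286, Carrow 0.2477, Farrow 0.0204.
The surplus seats go to Dorne, Arden, Eskel, Brisco.

Arden 8, Brisco 15, Carrow 6, Dorne 13, Eskel 7, Farrow 6, Galen 8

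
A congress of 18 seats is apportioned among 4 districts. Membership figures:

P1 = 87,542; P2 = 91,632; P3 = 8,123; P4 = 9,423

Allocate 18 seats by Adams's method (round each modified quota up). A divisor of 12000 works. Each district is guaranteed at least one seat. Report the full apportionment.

P1 8, P2 8, P3 1, P4 1

With modified divisor 12000: modified quotas P1 7.295, P2 7.636, P3 0.677, P4 0.785.
Rounding up: P1 8, P2 8, P3 1, P4 1 (total 18).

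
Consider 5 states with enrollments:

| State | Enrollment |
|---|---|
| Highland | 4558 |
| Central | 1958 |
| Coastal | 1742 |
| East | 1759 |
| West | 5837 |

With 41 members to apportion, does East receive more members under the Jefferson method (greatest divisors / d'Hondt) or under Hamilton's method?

Hamilton

Jefferson: Highland 12, Central 5, Coastal 4, East 4, West 16.
Hamilton: Highland 12, Central 5, Coastal 4, East 5, West 15.
East gets 4 under Jefferson and 5 under Hamilton.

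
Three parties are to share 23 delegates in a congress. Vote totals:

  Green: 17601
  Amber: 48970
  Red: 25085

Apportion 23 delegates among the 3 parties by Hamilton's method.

Green=5; Amber=12; Red=6

The standard divisor is 91656/23 ≈ 3985.043.
Standard quotas: Green 4.4168, Amber 12.2884, Red 6.2948.
Lower quotas: Green 4, Amber 12, Red 6 (sum 22, leaving 1 seat).
Remainders in descending order: Green 0.4168, Red 0.2948, Amber 0.2884.
Largest remainder: Green receives the extra seat.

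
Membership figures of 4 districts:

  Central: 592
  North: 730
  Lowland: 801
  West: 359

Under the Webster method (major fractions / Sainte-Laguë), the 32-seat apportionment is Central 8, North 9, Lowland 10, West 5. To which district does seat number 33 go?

North

Priority for the next seat is population ÷ (current seats + 0.5).
Priorities: Central 69.647, North 76.842, Lowland 76.286, West 65.273.
Highest priority: North.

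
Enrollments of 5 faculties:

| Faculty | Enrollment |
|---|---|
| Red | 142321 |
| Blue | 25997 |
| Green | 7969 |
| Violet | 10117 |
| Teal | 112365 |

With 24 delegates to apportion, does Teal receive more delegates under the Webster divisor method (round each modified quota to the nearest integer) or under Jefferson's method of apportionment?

Jefferson

Webster: Red 11, Blue 2, Green 1, Violet 1, Teal 9.
Jefferson: Red 12, Blue 2, Green 0, Violet 0, Teal 10.
Teal gets 9 under Webster and 10 under Jefferson.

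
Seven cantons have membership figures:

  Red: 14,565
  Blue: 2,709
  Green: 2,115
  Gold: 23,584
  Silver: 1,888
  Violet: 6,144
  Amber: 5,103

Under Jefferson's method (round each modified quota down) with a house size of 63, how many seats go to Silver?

2

Standard divisor 56108/63 ≈ 890.603; standard quotas: Red 16.354, Blue 3.042, Green 2.375, Gold 26.481, Silver 2.120, Violet 6.899, Amber 5.730.
Rounding down gives 16, 3, 2, 26, 2, 6, 5 = 60 seats, so the divisor must be adjusted.
With modified divisor 854: modified quotas Red 17.055, Blue 3.172, Green 2.477, Gold 27.616, Silver 2.211, Violet 7.194, Amber 5.975.
Rounding down: Red 17, Blue 3, Green 2, Gold 27, Silver 2, Violet 7, Amber 5 (total 63).
Silver receives 2.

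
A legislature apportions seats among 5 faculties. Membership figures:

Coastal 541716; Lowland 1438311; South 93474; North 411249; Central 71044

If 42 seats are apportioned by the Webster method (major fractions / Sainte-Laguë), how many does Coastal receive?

9

Standard divisor 2555794/42 ≈ 60852.238; standard quotas: Coastal 8.902, Lowland 23.636, South 1.536, North 6.758, Central 1.167.
Rounding to the nearest integer gives 9, 24, 2, 7, 1 = 43 seats, so the divisor must be adjusted.
With modified divisor 61427: modified quotas Coastal 8.819, Lowland 23.415, South 1.522, North 6.695, Central 1.157.
Rounding to the nearest integer: Coastal 9, Lowland 23, South 2, North 7, Central 1 (total 42).
Coastal receives 9.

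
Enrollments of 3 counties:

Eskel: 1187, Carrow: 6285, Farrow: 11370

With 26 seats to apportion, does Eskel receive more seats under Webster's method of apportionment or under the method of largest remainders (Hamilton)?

Webster: Eskel 2, Carrow 9, Farrow 15.
Hamilton: Eskel 1, Carrow 9, Farrow 16.
Eskel gets 2 under Webster and 1 under Hamilton.

Webster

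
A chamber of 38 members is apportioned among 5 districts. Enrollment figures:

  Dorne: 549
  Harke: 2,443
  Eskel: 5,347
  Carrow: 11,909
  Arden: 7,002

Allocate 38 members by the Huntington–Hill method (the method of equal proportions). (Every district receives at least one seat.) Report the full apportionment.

Dorne 1; Harke 3; Eskel 7; Carrow 17; Arden 10

With divisor 718: modified quotas Dorne 0.765, Harke 3.403, Eskel 7.447, Carrow 16.586, Arden 9.752.
Geometric-mean thresholds: Dorne (min 1), Harke √(3·4)=3.464, Eskel √(7·8)=7.483, Carrow √(16·17)=16.492, Arden √(9·10)=9.487.
Each quota rounded against its threshold gives Dorne 1, Harke 3, Eskel 7, Carrow 17, Arden 10 (total 38).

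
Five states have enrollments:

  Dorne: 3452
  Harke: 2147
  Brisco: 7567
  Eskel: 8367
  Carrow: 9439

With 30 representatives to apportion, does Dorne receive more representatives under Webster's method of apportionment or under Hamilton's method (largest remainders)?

Webster: Dorne 3, Harke 2, Brisco 8, Eskel 8, Carrow 9.
Hamilton: Dorne 4, Harke 2, Brisco 7, Eskel 8, Carrow 9.
Dorne gets 3 under Webster and 4 under Hamilton.

Hamilton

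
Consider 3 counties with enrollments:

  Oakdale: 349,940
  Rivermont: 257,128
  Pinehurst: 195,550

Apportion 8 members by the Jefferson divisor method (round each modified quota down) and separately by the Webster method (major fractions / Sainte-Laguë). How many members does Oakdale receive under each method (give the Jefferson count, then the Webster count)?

4 and 3

Jefferson: Oakdale 4, Rivermont 2, Pinehurst 2.
Webster: Oakdale 3, Rivermont 3, Pinehurst 2.
Oakdale gets 4 under Jefferson and 3 under Webster.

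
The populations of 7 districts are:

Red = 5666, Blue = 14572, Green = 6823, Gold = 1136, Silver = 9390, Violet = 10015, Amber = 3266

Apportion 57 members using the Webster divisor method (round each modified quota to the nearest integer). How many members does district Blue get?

Standard divisor 50868/57 ≈ 892.421; standard quotas: Red 6.349, Blue 16.329, Green 7.645, Gold 1.273, Silver 10.522, Violet 11.222, Amber 3.660.
Rounding to the nearest integer gives Red 6, Blue 16, Green 8, Gold 1, Silver 11, Violet 11, Amber 4 — total 57, matching the house size, so no adjustment is needed.
Blue receives 16.

16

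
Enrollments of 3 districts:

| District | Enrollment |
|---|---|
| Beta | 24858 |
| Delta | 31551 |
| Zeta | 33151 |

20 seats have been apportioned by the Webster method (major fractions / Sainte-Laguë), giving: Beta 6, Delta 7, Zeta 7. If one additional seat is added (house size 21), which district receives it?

Priority for the next seat is population ÷ (current seats + 0.5).
Priorities: Beta 3824.308, Delta 4206.800, Zeta 4420.133.
Highest priority: Zeta.

Zeta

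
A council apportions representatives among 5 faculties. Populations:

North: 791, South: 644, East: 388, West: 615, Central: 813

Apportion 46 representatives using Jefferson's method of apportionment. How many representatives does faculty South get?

Standard divisor 3251/46 ≈ 70.674; standard quotas: North 11.192, South 9.112, East 5.490, West 8.702, Central 11.504.
Rounding down gives 11, 9, 5, 8, 11 = 44 seats, so the divisor must be adjusted.
With modified divisor 67: modified quotas North 11.806, South 9.612, East 5.791, West 9.179, Central 12.134.
Rounding down: North 11, South 9, East 5, West 9, Central 12 (total 46).
South receives 9.

9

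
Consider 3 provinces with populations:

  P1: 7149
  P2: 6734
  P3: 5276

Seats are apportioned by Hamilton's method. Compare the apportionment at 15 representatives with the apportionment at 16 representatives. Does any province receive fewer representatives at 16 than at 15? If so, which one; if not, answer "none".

At 15 seats: P1 6, P2 5, P3 4.
At 16 seats: P1 6, P2 6, P3 4.
No province's allocation decreased.

none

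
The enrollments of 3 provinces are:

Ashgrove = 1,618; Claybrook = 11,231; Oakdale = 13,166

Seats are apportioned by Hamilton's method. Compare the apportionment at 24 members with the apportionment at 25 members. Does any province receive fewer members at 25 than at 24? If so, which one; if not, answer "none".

Ashgrove

At 24 seats: Ashgrove 2, Claybrook 10, Oakdale 12.
At 25 seats: Ashgrove 1, Claybrook 11, Oakdale 13.
Ashgrove drops from 2 to 1.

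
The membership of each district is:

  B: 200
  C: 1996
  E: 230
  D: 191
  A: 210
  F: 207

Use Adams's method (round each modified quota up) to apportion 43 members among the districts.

B 3; C 27; E 4; D 3; A 3; F 3

Standard divisor 3034/43 ≈ 70.558; standard quotas: B 2.835, C 28.289, E 3.260, D 2.707, A 2.976, F 2.934.
Rounding up gives 3, 29, 4, 3, 3, 3 = 45 seats, so the divisor must be adjusted.
With modified divisor 75: modified quotas B 2.667, C 26.613, E 3.067, D 2.547, A 2.800, F 2.760.
Rounding up: B 3, C 27, E 4, D 3, A 3, F 3 (total 43).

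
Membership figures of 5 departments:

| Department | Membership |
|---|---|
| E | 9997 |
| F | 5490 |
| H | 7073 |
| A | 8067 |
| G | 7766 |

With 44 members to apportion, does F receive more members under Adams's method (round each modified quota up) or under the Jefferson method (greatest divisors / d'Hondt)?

Adams: E 11, F 7, H 8, A 9, G 9.
Jefferson: E 12, F 6, H 8, A 9, G 9.
F gets 7 under Adams and 6 under Jefferson.

Adams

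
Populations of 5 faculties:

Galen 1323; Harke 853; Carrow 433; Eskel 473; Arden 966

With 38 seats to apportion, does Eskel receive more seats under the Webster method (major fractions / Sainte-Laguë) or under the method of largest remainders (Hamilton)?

Hamilton

Webster: Galen 13, Harke 8, Carrow 4, Eskel 4, Arden 9.
Hamilton: Galen 12, Harke 8, Carrow 4, Eskel 5, Arden 9.
Eskel gets 4 under Webster and 5 under Hamilton.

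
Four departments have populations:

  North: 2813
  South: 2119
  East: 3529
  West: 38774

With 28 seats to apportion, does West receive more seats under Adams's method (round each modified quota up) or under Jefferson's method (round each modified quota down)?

Adams: North 2, South 2, East 2, West 22.
Jefferson: North 1, South 1, East 2, West 24.
West gets 22 under Adams and 24 under Jefferson.

Jefferson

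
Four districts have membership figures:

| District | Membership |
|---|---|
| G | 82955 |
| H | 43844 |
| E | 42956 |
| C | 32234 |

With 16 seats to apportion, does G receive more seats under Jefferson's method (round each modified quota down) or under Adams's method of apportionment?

Jefferson

Jefferson: G 7, H 4, E 3, C 2.
Adams: G 6, H 4, E 3, C 3.
G gets 7 under Jefferson and 6 under Adams.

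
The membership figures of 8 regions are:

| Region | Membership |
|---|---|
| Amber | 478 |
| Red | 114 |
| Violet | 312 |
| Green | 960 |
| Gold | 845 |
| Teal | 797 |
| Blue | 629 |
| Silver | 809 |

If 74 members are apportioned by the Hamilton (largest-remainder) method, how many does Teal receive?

12

Standard divisor: 4944 ÷ 74 ≈ 66.811.
Standard quotas: Amber 7.155, Red 1.706, Violet 4.670, Green 14.369, Gold 12.648, Teal 11.929, Blue 9.415, Silver 12.109.
Lower quotas: Amber 7, Red 1, Violet 4, Green 14, Gold 12, Teal 11, Blue 9, Silver 12 (sum 70, leaving 4 seats).
Remainders in descending order: Teal 0.929, Red 0.706, Violet 0.670, Gold 0.648, Blue 0.415, Green 0.369, Amber 0.155, Silver 0.109.
Largest remainders: Teal, Red, Violet, Gold receive the extra seats.
Teal receives 12.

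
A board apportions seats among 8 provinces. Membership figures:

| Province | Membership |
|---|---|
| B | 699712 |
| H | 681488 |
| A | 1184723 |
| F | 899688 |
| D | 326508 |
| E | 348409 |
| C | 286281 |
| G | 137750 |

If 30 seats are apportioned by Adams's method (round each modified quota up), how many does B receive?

5

Standard divisor 4564559/30 ≈ 152151.967; standard quotas: B 4.599, H 4.479, A 7.786, F 5.913, D 2.146, E 2.290, C 1.882, G 0.905.
Rounding up gives 5, 5, 8, 6, 3, 3, 2, 1 = 33 seats, so the divisor must be adjusted.
With modified divisor 172300: modified quotas B 4.061, H 3.955, A 6.876, F 5.222, D 1.895, E 2.022, C 1.662, G 0.799.
Rounding up: B 5, H 4, A 7, F 6, D 2, E 3, C 2, G 1 (total 30).
B receives 5.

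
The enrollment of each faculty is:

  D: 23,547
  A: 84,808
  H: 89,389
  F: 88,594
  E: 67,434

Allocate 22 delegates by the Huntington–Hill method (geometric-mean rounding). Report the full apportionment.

D: 2, A: 5, H: 6, F: 5, E: 4

With divisor 16248: modified quotas D 1.449, A 5.220, H 5.502, F 5.453, E 4.150.
Geometric-mean thresholds: D √(1·2)=1.414, A √(5·6)=5.477, H √(5·6)=5.477, F √(5·6)=5.477, E √(4·5)=4.472.
Each quota rounded against its threshold gives D 2, A 5, H 6, F 5, E 4 (total 22).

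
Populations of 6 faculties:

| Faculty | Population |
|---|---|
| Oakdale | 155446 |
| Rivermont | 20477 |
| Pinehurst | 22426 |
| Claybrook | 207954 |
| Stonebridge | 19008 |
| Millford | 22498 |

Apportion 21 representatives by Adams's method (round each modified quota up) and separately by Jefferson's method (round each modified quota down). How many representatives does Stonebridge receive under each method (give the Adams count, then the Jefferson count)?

1 and 0

Adams: Oakdale 7, Rivermont 1, Pinehurst 1, Claybrook 10, Stonebridge 1, Millford 1.
Jefferson: Oakdale 8, Rivermont 1, Pinehurst 1, Claybrook 10, Stonebridge 0, Millford 1.
Stonebridge gets 1 under Adams and 0 under Jefferson.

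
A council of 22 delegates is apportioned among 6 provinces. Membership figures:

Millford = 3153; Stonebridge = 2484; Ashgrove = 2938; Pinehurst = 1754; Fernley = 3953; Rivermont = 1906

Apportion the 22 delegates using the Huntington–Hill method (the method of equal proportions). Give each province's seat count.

Millford 4; Stonebridge 3; Ashgrove 4; Pinehurst 2; Fernley 6; Rivermont 3

With divisor 719: modified quotas Millford 4.385, Stonebridge 3.455, Ashgrove 4.086, Pinehurst 2.439, Fernley 5.498, Rivermont 2.651.
Geometric-mean thresholds: Millford √(4·5)=4.472, Stonebridge √(3·4)=3.464, Ashgrove √(4·5)=4.472, Pinehurst √(2·3)=2.449, Fernley √(5·6)=5.477, Rivermont √(2·3)=2.449.
Each quota rounded against its threshold gives Millford 4, Stonebridge 3, Ashgrove 4, Pinehurst 2, Fernley 6, Rivermont 3 (total 22).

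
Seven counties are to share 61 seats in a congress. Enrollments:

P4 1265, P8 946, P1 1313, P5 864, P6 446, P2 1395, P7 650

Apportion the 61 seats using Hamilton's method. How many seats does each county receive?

P4=11; P8=8; P1=12; P5=8; P6=4; P2=12; P7=6

Total 6879; standard divisor 6879/61 ≈ 112.77.
Standard quotas: P4 11.217, P8 8.389, P1 11.643, P5 7.662, P6 3.955, P2 12.370, P7 5.764.
Lower quotas: P4 11, P8 8, P1 11, P5 7, P6 3, P2 12, P7 5 (sum 57, leaving 4 seats).
Remainders in descending order: P6 0.955, P7 0.764, P5 0.662, P1 0.643, P8 0.389, P2 0.370, P4 0.217.
Largest remainders: P6, P7, P5, P1 receive the extra seats.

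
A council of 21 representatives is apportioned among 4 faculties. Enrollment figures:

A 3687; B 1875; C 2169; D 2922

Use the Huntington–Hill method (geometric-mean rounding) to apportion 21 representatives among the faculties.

A: 7, B: 4, C: 4, D: 6

With divisor 513: modified quotas A 7.187, B 3.655, C 4.228, D 5.696.
Geometric-mean thresholds: A √(7·8)=7.483, B √(3·4)=3.464, C √(4·5)=4.472, D √(5·6)=5.477.
Each quota rounded against its threshold gives A 7, B 4, C 4, D 6 (total 21).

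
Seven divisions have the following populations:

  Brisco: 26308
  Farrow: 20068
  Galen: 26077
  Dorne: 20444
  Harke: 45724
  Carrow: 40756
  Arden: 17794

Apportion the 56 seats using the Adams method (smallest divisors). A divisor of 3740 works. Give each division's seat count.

Brisco 8, Farrow 6, Galen 7, Dorne 6, Harke 13, Carrow 11, Arden 5

With modified divisor 3740: modified quotas Brisco 7.034, Farrow 5.366, Galen 6.972, Dorne 5.466, Harke 12.226, Carrow 10.897, Arden 4.758.
Rounding up: Brisco 8, Farrow 6, Galen 7, Dorne 6, Harke 13, Carrow 11, Arden 5 (total 56).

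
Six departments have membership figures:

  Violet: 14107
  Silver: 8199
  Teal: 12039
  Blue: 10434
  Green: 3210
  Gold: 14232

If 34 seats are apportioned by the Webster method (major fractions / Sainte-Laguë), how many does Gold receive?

Standard divisor 62221/34 ≈ 1830.029; standard quotas: Violet 7.709, Silver 4.480, Teal 6.579, Blue 5.702, Green 1.754, Gold 7.777.
Rounding to the nearest integer gives 8, 4, 7, 6, 2, 8 = 35 seats, so the divisor must be adjusted.
With modified divisor 1870: modified quotas Violet 7.544, Silver 4.384, Teal 6.438, Blue 5.580, Green 1.717, Gold 7.611.
Rounding to the nearest integer: Violet 8, Silver 4, Teal 6, Blue 6, Green 2, Gold 8 (total 34).
Gold receives 8.

8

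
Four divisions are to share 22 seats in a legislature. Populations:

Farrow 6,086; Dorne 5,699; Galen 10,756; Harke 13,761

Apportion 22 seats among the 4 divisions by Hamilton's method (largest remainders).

The standard divisor is 36302/22 ≈ 1650.091.
Standard quotas: Farrow 3.6883, Dorne 3.4537, Galen 6.5184, Harke 8.3395.
Lower quotas: Farrow 3, Dorne 3, Galen 6, Harke 8 (sum 20, leaving 2 seats).
Remainders in descending order: Farrow 0.6883, Galen 0.5184, Dorne 0.4537, Harke 0.3395.
The surplus seats go to Farrow, Galen.

Farrow=4, Dorne=3, Galen=7, Harke=8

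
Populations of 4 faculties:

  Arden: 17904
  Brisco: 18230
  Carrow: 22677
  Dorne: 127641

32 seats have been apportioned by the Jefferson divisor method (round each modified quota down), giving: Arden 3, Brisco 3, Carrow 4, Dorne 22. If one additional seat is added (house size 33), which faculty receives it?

Dorne

Priority for the next seat is population ÷ (current seats + 1).
Priorities: Arden 4476.000, Brisco 4557.500, Carrow 4535.400, Dorne 5549.609.
Highest priority: Dorne.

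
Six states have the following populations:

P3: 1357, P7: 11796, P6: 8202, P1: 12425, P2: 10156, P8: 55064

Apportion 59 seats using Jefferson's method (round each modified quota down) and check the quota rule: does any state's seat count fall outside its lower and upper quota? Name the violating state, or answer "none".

Standard quotas: P3 0.809, P7 7.030, P6 4.888, P1 7.405, P2 6.053, P8 32.816.
Jefferson allocation: P3 0, P7 7, P6 5, P1 7, P2 6, P8 34.
P8 has quota 32.816 (lower 32, upper 33) but receives 34 — outside the quota interval.

P8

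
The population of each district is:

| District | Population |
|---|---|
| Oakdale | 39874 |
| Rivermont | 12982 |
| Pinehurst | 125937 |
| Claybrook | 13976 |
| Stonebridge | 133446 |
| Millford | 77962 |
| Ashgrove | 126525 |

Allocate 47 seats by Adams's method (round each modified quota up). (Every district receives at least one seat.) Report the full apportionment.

Oakdale 4; Rivermont 2; Pinehurst 10; Claybrook 2; Stonebridge 11; Millford 7; Ashgrove 11

Standard divisor 530702/47 ≈ 11291.532; standard quotas: Oakdale 3.531, Rivermont 1.150, Pinehurst 11.153, Claybrook 1.238, Stonebridge 11.818, Millford 6.904, Ashgrove 11.205.
Rounding up gives 4, 2, 12, 2, 12, 7, 12 = 51 seats, so the divisor must be adjusted.
With modified divisor 12620: modified quotas Oakdale 3.160, Rivermont 1.029, Pinehurst 9.979, Claybrook 1.107, Stonebridge 10.574, Millford 6.178, Ashgrove 10.026.
Rounding up: Oakdale 4, Rivermont 2, Pinehurst 10, Claybrook 2, Stonebridge 11, Millford 7, Ashgrove 11 (total 47).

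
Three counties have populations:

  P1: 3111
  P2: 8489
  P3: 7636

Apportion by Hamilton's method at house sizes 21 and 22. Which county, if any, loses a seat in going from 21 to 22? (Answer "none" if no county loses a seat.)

P1

At 21 seats: P1 4, P2 9, P3 8.
At 22 seats: P1 3, P2 10, P3 9.
P1 drops from 4 to 3.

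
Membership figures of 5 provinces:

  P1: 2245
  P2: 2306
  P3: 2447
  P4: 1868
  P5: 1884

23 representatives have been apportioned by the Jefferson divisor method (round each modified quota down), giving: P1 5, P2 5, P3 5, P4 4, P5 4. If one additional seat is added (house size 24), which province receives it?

P3

Priority for the next seat is population ÷ (current seats + 1).
Priorities: P1 374.167, P2 384.333, P3 407.833, P4 373.600, P5 376.800.
Highest priority: P3.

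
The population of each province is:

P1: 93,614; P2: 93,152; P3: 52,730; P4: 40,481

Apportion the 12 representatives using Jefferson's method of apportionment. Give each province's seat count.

P1: 4, P2: 4, P3: 2, P4: 2

Standard divisor 279977/12 ≈ 23331.417; standard quotas: P1 4.012, P2 3.993, P3 2.260, P4 1.735.
Rounding down gives 4, 3, 2, 1 = 10 seats, so the divisor must be adjusted.
With modified divisor 19500: modified quotas P1 4.801, P2 4.777, P3 2.704, P4 2.076.
Rounding down: P1 4, P2 4, P3 2, P4 2 (total 12).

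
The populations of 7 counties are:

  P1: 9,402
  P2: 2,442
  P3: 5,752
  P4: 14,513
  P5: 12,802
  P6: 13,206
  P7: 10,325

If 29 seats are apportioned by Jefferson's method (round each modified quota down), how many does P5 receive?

6

Standard divisor 68442/29 ≈ 2360.069; standard quotas: P1 3.984, P2 1.035, P3 2.437, P4 6.149, P5 5.424, P6 5.596, P7 4.375.
Rounding down gives 3, 1, 2, 6, 5, 5, 4 = 26 seats, so the divisor must be adjusted.
With modified divisor 2100: modified quotas P1 4.477, P2 1.163, P3 2.739, P4 6.911, P5 6.096, P6 6.289, P7 4.917.
Rounding down: P1 4, P2 1, P3 2, P4 6, P5 6, P6 6, P7 4 (total 29).
P5 receives 6.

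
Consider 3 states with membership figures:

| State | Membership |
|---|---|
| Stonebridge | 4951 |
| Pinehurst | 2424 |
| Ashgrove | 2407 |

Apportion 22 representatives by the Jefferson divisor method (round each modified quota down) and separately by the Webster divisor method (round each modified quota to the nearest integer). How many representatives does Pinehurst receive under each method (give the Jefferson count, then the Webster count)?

Jefferson: Stonebridge 12, Pinehurst 5, Ashgrove 5.
Webster: Stonebridge 11, Pinehurst 6, Ashgrove 5.
Pinehurst gets 5 under Jefferson and 6 under Webster.

5 and 6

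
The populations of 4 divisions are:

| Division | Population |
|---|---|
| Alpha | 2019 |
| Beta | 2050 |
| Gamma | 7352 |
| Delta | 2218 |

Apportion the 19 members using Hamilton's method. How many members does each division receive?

Alpha 3, Beta 3, Gamma 10, Delta 3

Standard divisor: 13639 ÷ 19 ≈ 717.842.
Standard quotas: Alpha 2.8126, Beta 2.8558, Gamma 10.2418, Delta 3.0898.
Lower quotas: Alpha 2, Beta 2, Gamma 10, Delta 3 (sum 17, leaving 2 seats).
Remainders in descending order: Beta 0.8558, Alpha 0.8126, Gamma 0.2418, Delta 0.0898.
Largest remainders: Beta, Alpha receive the extra seats.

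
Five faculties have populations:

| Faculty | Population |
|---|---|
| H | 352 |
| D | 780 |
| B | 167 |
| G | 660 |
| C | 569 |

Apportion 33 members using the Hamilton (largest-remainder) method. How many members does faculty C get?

Total 2528; standard divisor 2528/33 ≈ 76.606.
Standard quotas: H 4.595, D 10.182, B 2.180, G 8.616, C 7.428.
Lower quotas: H 4, D 10, B 2, G 8, C 7 (sum 31, leaving 2 seats).
Remainders in descending order: G 0.616, H 0.595, C 0.428, D 0.182, B 0.180.
Largest remainders: G, H receive the extra seats.
C receives 7.

7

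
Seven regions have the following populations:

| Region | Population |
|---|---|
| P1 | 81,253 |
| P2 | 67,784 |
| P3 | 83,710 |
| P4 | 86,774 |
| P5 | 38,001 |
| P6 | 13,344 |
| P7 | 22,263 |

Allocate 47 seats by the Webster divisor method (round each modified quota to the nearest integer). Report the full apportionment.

Standard divisor 393129/47 ≈ 8364.447; standard quotas: P1 9.714, P2 8.104, P3 10.008, P4 10.374, P5 4.543, P6 1.595, P7 2.662.
Rounding to the nearest integer gives 10, 8, 10, 10, 5, 2, 3 = 48 seats, so the divisor must be adjusted.
With modified divisor 8500: modified quotas P1 9.559, P2 7.975, P3 9.848, P4 10.209, P5 4.471, P6 1.570, P7 2.619.
Rounding to the nearest integer: P1 10, P2 8, P3 10, P4 10, P5 4, P6 2, P7 3 (total 47).

P1 10; P2 8; P3 10; P4 10; P5 4; P6 2; P7 3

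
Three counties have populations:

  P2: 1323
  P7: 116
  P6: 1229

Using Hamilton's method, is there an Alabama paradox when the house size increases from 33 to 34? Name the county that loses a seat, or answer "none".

At 33 seats: P2 16, P7 2, P6 15.
At 34 seats: P2 17, P7 1, P6 16.
P7 drops from 2 to 1.

P7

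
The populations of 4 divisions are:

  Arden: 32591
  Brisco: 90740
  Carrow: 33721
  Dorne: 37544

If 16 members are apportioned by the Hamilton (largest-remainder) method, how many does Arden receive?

Standard divisor: 194596 ÷ 16 ≈ 12162.25.
Standard quotas: Arden 2.6797, Brisco 7.4608, Carrow 2.7726, Dorne 3.0869.
Lower quotas: Arden 2, Brisco 7, Carrow 2, Dorne 3 (sum 14, leaving 2 seats).
Remainders in descending order: Carrow 0.7726, Arden 0.6797, Brisco 0.4608, Dorne 0.0869.
The surplus seats go to Carrow, Arden.
Arden receives 3.

3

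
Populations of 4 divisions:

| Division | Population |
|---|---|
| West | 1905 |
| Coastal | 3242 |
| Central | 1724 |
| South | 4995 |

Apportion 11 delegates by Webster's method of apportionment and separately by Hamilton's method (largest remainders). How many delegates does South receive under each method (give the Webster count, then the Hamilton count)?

4 and 5

Webster: West 2, Coastal 3, Central 2, South 4.
Hamilton: West 2, Coastal 3, Central 1, South 5.
South gets 4 under Webster and 5 under Hamilton.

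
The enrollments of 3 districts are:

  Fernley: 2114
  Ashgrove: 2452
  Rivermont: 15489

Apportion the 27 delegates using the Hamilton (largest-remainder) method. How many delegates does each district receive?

Total 20055; standard divisor 20055/27 ≈ 742.778.
Standard quotas: Fernley 2.8461, Ashgrove 3.3011, Rivermont 20.8528.
Lower quotas: Fernley 2, Ashgrove 3, Rivermont 20 (sum 25, leaving 2 seats).
Remainders in descending order: Rivermont 0.8528, Fernley 0.8461, Ashgrove 0.3011.
The surplus seats go to Rivermont, Fernley.

Fernley 3; Ashgrove 3; Rivermont 21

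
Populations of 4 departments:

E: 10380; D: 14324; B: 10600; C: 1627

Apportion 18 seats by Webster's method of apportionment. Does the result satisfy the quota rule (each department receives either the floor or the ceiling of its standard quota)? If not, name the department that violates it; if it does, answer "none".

Standard quotas: E 5.059, D 6.981, B 5.166, C 0.793.
Webster allocation: E 5, D 7, B 5, C 1.
Every allocation lies between the lower and upper quota.

none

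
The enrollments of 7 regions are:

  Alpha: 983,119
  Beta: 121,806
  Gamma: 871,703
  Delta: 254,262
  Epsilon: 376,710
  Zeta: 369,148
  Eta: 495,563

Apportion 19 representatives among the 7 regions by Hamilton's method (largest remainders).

Alpha 5, Beta 1, Gamma 5, Delta 1, Epsilon 2, Zeta 2, Eta 3

Standard divisor: 3472311 ÷ 19 ≈ 182753.211.
Standard quotas: Alpha 5.3795, Beta 0.6665, Gamma 4.7698, Delta 1.3913, Epsilon 2.0613, Zeta 2.0199, Eta 2.7117.
Lower quotas: Alpha 5, Beta 0, Gamma 4, Delta 1, Epsilon 2, Zeta 2, Eta 2 (sum 16, leaving 3 seats).
Remainders in descending order: Gamma 0.7698, Eta 0.7117, Beta 0.6665, Delta 0.3913, Alpha 0.3795, Epsilon 0.0613, Zeta 0.0199.
The surplus seats go to Gamma, Eta, Beta.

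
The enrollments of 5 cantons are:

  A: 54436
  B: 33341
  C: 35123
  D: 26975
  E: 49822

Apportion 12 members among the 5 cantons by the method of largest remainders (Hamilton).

A 3, B 2, C 2, D 2, E 3

Total 199697; standard divisor 199697/12 ≈ 16641.417.
Standard quotas: A 3.2711, B 2.0035, C 2.1106, D 1.6210, E 2.9939.
Lower quotas: A 3, B 2, C 2, D 1, E 2 (sum 10, leaving 2 seats).
Remainders in descending order: E 0.9939, D 0.6210, A 0.2711, C 0.1106, B 0.0035.
Largest remainders: E, D receive the extra seats.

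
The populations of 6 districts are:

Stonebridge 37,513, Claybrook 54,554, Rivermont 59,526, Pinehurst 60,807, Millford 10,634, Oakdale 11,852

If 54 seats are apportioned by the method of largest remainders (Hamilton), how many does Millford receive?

The standard divisor is 234886/54 ≈ 4349.741.
Standard quotas: Stonebridge 8.6242, Claybrook 12.5419, Rivermont 13.6850, Pinehurst 13.9795, Millford 2.4447, Oakdale 2.7248.
Lower quotas: Stonebridge 8, Claybrook 12, Rivermont 13, Pinehurst 13, Millford 2, Oakdale 2 (sum 50, leaving 4 seats).
Remainders in descending order: Pinehurst 0.9795, Oakdale 0.7248, Rivermont 0.6850, Stonebridge 0.6242, Claybrook 0.5419, Millford 0.4447.
The surplus seats go to Pinehurst, Oakdale, Rivermont, Stonebridge.
Millford receives 2.

2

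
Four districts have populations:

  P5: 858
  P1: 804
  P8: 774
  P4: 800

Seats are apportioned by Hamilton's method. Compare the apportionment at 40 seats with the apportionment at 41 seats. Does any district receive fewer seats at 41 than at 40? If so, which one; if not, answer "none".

At 40 seats: P5 11, P1 10, P8 9, P4 10.
At 41 seats: P5 11, P1 10, P8 10, P4 10.
No district's allocation decreased.

none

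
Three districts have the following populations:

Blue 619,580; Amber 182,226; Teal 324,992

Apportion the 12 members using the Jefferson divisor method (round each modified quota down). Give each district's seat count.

Blue=7; Amber=2; Teal=3

Standard divisor 1126798/12 ≈ 93899.833; standard quotas: Blue 6.598, Amber 1.941, Teal 3.461.
Rounding down gives 6, 1, 3 = 10 seats, so the divisor must be adjusted.
With modified divisor 84900: modified quotas Blue 7.298, Amber 2.146, Teal 3.828.
Rounding down: Blue 7, Amber 2, Teal 3 (total 12).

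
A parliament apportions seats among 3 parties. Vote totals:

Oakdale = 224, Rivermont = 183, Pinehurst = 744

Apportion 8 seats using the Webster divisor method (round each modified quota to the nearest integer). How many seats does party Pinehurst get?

5

Standard divisor 1151/8 ≈ 143.875; standard quotas: Oakdale 1.557, Rivermont 1.272, Pinehurst 5.171.
Rounding to the nearest integer gives Oakdale 2, Rivermont 1, Pinehurst 5 — total 8, matching the house size, so no adjustment is needed.
Pinehurst receives 5.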